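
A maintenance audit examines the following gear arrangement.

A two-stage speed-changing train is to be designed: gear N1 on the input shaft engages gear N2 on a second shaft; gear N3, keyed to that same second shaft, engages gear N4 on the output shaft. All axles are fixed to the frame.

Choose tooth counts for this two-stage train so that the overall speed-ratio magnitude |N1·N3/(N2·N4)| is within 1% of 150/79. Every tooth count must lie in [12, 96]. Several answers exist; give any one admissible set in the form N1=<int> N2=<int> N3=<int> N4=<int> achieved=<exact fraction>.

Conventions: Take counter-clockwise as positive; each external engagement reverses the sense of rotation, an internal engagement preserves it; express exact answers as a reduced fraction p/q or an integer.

N1=20 N2=12 N3=90 N4=79 achieved=150/79

2-stage fixed-axis compound train for ratio 150/79
target = 150/79 in lowest terms: an exact hit needs N1·N3 = k·150 and N2·N4 = k·79 for one integer k, every count in [12, 96]; additionally prefer no 1:1 stage (N1 ≠ N2, N3 ≠ N4)
k = 1…11: no 1:1-free in-range split of k·150 and k·79 into factor pairs; take k = 12
k = 12: N1·N3 = 1800 = 20·90, N2·N4 = 948 = 12·79
achieved = 20·90/(12·79) = 150/79; |achieved − target| = 0 ≤ 3/158 ✓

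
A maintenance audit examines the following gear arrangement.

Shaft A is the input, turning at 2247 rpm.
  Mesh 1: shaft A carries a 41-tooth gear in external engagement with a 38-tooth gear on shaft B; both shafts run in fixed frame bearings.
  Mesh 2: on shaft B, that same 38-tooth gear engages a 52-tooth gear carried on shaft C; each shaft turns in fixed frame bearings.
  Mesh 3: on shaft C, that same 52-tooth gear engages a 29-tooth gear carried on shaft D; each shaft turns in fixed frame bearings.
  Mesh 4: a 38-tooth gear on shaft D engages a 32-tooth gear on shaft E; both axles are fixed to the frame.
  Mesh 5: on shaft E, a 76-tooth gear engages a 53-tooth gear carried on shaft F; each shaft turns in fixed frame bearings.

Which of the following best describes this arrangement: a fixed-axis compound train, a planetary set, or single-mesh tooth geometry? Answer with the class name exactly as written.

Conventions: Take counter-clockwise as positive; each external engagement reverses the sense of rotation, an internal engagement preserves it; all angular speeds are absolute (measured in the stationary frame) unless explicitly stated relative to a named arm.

class = fixed-axis compound train [5 meshes; 5 ratios multiply, 5 sense flips]
classification: fixed-axis compound train

fixed-axis compound train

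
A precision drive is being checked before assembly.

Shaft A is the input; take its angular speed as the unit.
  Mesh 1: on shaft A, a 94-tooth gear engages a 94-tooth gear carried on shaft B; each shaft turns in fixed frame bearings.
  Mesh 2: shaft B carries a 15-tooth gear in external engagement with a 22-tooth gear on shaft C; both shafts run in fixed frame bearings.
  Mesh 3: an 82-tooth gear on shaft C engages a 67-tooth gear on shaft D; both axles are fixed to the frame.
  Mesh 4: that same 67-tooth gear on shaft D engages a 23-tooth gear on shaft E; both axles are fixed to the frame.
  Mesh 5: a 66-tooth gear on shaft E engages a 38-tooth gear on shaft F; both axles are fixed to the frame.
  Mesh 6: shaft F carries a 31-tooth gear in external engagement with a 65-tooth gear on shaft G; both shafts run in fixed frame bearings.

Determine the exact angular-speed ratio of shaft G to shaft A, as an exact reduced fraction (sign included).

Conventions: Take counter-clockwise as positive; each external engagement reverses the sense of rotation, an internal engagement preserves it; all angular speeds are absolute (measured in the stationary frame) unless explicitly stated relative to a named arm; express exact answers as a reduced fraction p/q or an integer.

class = fixed-axis compound train [6 meshes; 6 ratios multiply, 6 sense flips]
mesh 1 [94T→94T]: running ratio 1, sense −
mesh 2 [15T→22T]: running ratio 15/22, sense +
mesh 3 [82T→67T]: running ratio 615/737, sense −
mesh 4 [67T→23T]: running ratio 615/253, sense +
mesh 5 [66T→38T]: running ratio 1845/437, sense −
mesh 6 [31T→65T]: running ratio 11439/5681, sense +
ω_out/ω_in = 11439/5681

11439/5681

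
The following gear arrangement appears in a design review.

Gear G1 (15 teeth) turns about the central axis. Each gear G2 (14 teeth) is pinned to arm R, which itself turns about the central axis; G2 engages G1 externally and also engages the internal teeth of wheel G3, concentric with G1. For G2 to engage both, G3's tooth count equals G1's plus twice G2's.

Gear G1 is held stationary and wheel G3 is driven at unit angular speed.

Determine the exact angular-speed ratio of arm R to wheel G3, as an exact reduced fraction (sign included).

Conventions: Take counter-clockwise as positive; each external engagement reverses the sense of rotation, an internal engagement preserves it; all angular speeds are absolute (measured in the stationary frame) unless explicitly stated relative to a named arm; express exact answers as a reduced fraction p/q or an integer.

topology: planetary set — G1 15T / G2 14T / G3 43T, arm = carrier (Willis)
ring teeth: 15 + 2·14 = 43
15(ω_sun−ω_arm) = −43(ω_ring−ω_arm),  ω_sun = 0, ω_ring = 1
15(0−ω_arm) = −43(1−ω_arm)  ⇒  58·ω_arm = 43  ⇒  ω_arm = 43/58
ω_out/ω_in = 43/58

43/58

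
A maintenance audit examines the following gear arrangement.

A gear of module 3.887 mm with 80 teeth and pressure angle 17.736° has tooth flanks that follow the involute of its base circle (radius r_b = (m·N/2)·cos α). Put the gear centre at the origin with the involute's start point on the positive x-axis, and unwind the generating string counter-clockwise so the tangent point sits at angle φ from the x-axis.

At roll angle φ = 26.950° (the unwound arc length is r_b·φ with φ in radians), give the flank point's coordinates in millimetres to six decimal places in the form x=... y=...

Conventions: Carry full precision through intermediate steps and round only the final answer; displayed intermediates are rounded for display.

x=163.577093 y=5.024282

topology: single-mesh involute geometry — m = 3.887, N = 80
pitch radius r_p = m·N/2 = 3.887·80/2 = 155.480000
base radius r_b = r_p·cos α = 155.480000·cos 17.736° = 148.090077
roll angle φ = 26.950° = 0.47036623 rad
x = r_b·(cos φ + φ·sin φ) = 163.577093
y = r_b·(sin φ − φ·cos φ) = 5.024282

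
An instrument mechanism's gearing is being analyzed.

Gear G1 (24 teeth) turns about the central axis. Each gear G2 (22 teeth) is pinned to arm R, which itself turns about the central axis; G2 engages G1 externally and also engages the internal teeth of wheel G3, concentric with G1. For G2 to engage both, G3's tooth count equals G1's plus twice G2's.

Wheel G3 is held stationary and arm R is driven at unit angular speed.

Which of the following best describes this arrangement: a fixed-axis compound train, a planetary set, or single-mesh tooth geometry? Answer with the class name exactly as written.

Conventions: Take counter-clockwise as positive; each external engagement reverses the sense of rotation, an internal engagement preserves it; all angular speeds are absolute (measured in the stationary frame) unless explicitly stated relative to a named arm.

planetary set

recognized (axles ride arm R): planetary set, 24/22/68 teeth
classification: planetary set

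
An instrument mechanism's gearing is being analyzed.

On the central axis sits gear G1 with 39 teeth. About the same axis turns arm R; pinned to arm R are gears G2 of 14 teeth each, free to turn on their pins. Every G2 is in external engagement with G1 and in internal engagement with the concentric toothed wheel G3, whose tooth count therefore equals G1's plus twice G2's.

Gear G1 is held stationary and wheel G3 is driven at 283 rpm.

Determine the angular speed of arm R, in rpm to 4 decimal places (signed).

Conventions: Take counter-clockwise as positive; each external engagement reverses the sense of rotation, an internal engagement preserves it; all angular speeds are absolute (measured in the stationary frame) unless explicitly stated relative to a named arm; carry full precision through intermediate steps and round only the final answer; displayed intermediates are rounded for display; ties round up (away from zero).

+178.8774 rpm

class = planetary set [G3 = 39+2·14 = 67; Willis about the carrier]
normalise by the input: solve with ω_ring = 1, then scale by 283 rpm
ring teeth: 39 + 2·14 = 67
39(ω_sun−ω_arm) = −67(ω_ring−ω_arm),  ω_sun = 0, ω_ring = 1
39(0−ω_arm) = −67(1−ω_arm)  ⇒  106·ω_arm = 67  ⇒  ω_arm = 67/106
scale: ω_arm = 67/106 × 283 rpm = +178.8774 rpm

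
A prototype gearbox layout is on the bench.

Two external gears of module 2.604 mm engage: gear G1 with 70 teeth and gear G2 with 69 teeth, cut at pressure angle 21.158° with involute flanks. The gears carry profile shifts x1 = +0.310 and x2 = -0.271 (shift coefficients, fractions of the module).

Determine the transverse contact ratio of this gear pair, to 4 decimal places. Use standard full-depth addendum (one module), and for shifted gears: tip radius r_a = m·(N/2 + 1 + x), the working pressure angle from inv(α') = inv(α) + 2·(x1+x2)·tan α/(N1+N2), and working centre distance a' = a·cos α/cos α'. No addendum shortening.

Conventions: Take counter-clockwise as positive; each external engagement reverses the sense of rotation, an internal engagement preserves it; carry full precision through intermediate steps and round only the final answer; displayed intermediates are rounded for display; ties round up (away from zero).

1.7278

single-mesh involute tooth geometry (70T engaging 69T at module 2.604)
base radii: r_b1 = 84.996128, r_b2 = 83.781898
tip radii: r_a1 = 94.551240, r_a2 = 91.736316
inv(α') = inv(21.158°) + 2·(+0.310-0.271)·tan α/(70+69) = 0.01797178  ⇒  α' = 21.24072°
a' = a·cos α / cos α' = 180.9780·cos 21.158°/cos 21.24072° = 181.079367
action lengths: √(r_a1²−r_b1²) = 41.419744, √(r_a2²−r_b2²) = 37.365027
base pitch p_b = π·m·cos α = 7.629235
CR = (41.419744 + 37.365027 − 181.079367·sin 21.24072°)/7.629235 = 1.727836
contact ratio ≈ 1.7278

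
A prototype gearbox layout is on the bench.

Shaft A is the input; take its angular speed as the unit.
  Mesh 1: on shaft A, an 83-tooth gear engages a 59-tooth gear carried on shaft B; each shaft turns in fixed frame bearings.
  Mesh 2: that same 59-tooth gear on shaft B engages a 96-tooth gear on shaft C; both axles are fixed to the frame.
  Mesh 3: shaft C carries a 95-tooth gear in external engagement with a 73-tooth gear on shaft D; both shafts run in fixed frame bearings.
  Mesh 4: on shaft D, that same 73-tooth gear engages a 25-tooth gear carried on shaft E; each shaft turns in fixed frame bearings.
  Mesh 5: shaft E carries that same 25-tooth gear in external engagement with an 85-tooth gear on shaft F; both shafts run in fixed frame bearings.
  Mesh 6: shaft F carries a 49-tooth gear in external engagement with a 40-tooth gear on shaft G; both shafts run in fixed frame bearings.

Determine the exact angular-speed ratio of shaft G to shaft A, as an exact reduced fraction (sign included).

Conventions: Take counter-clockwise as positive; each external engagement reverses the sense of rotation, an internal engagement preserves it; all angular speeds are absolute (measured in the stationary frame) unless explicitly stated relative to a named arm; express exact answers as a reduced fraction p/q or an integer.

77273/65280

class = fixed-axis compound train [6 meshes; 6 ratios multiply, 6 sense flips]
mesh 1 [83T→59T]: running ratio 83/59, sense −
mesh 2 [59T→96T]: running ratio 83/96, sense +
mesh 3 [95T→73T]: running ratio 7885/7008, sense −
mesh 4 [73T→25T]: running ratio 1577/480, sense +
mesh 5 [25T→85T]: running ratio 1577/1632, sense −
mesh 6 [49T→40T]: running ratio 77273/65280, sense +
ω_out/ω_in = 77273/65280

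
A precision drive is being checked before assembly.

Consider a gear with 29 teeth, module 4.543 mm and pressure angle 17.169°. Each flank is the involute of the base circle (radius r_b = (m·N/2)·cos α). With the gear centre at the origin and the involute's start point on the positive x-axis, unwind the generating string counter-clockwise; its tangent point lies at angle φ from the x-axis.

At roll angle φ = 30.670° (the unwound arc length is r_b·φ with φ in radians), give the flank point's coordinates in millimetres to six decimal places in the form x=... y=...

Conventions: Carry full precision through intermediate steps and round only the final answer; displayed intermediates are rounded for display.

topology: single-mesh involute geometry — m = 4.543, N = 29
pitch radius r_p = m·N/2 = 4.543·29/2 = 65.873500
base radius r_b = r_p·cos α = 65.873500·cos 17.169° = 62.938059
roll angle φ = 30.670° = 0.53529248 rad
x = r_b·(cos φ + φ·sin φ) = 71.319409
y = r_b·(sin φ − φ·cos φ) = 3.126583

x=71.319409 y=3.126583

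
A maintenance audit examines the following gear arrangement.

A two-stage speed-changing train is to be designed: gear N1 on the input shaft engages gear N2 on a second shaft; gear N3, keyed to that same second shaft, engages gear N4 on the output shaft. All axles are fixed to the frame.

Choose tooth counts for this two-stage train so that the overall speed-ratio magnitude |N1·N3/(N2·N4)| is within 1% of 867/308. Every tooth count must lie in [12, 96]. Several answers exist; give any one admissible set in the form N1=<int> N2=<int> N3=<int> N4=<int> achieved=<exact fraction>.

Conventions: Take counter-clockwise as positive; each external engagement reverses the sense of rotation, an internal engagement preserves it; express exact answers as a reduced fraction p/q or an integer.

topology: fixed-axis compound train — 2 stages, target 867/308
target = 867/308 in lowest terms: an exact hit needs N1·N3 = k·867 and N2·N4 = k·308 for one integer k, every count in [12, 96]; additionally prefer no 1:1 stage (N1 ≠ N2, N3 ≠ N4)
k = 1: N1·N3 = 867 = 17·51, N2·N4 = 308 = 14·22
achieved = 17·51/(14·22) = 867/308; |achieved − target| = 0 ≤ 867/30800 ✓

N1=17 N2=14 N3=51 N4=22 achieved=867/308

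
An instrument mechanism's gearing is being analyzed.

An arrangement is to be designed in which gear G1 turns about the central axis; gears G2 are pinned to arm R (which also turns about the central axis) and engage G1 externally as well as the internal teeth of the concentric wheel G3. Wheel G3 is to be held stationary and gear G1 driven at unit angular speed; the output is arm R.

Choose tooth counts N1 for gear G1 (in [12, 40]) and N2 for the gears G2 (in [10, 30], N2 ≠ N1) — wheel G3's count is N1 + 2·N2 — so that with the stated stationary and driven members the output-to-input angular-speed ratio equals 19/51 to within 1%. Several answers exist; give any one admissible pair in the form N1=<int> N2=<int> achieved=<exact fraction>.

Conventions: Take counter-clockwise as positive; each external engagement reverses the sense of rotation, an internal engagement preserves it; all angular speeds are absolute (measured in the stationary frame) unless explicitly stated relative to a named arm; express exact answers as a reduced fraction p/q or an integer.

design class (target 19/51): planetary set
Willis with ω_ring = 0: ω_arm/ω_sun = N1/(N1+N3); set equal to 19/51  ⇒  N3/N1 = 1/(19/51) − 1 = 32/19
N3 = N1 + 2·N2  ⇒  N2/N1 = (N3/N1 − 1)/2 = (32/19 − 1)/2 = 13/38
smallest multiple with N1 ≥ 12 and N2 ≥ 10: k = 1  ⇒  N1 = 1·38 = 38, N2 = 1·13 = 13 (N1 ≤ 40, N2 ≤ 30, N2 ≠ N1 ✓), N3 = 38 + 2·13 = 64
check: N1/(N1+N3) with N1 = 38, N3 = 64 gives 19/51; |achieved − target| = 0 ≤ 19/5100 ✓

N1=38 N2=13 achieved=19/51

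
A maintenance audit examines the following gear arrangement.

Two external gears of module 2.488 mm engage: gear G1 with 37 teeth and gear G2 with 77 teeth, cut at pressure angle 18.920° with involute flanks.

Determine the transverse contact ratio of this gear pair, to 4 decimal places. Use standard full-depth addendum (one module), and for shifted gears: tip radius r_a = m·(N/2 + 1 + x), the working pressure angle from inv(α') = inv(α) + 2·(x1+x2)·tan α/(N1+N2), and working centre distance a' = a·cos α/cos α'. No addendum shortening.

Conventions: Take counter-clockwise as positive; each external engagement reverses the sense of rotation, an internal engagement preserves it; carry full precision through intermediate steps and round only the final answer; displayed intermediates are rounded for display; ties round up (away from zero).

1.8207

class = single-mesh tooth geometry [involute pair 37T × 77T, m = 2.488]
base radii: r_b1 = 43.541210, r_b2 = 90.612788
tip radii: r_a1 = 48.516000, r_a2 = 98.276000
no profile shift: α' = α, a' = a
action lengths: √(r_a1²−r_b1²) = 21.400124, √(r_a2²−r_b2²) = 38.045956
base pitch p_b = π·m·cos α = 7.393986
CR = (21.400124 + 38.045956 − 141.816000·sin 18.92000°)/7.393986 = 1.820747
contact ratio ≈ 1.8207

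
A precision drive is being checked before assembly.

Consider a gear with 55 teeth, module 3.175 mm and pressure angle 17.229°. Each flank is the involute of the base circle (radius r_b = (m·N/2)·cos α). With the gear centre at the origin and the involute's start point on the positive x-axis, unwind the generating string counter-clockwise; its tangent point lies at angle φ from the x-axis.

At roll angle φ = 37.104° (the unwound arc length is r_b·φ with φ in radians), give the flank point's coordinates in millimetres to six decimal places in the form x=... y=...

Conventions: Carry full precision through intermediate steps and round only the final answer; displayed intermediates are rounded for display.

single-mesh involute tooth geometry (55T wheel at module 3.175)
pitch radius r_p = m·N/2 = 3.175·55/2 = 87.312500
base radius r_b = r_p·cos α = 87.312500·cos 17.229° = 83.394663
roll angle φ = 37.104° = 0.64758697 rad
x = r_b·(cos φ + φ·sin φ) = 99.090164
y = r_b·(sin φ − φ·cos φ) = 7.237488

x=99.090164 y=7.237488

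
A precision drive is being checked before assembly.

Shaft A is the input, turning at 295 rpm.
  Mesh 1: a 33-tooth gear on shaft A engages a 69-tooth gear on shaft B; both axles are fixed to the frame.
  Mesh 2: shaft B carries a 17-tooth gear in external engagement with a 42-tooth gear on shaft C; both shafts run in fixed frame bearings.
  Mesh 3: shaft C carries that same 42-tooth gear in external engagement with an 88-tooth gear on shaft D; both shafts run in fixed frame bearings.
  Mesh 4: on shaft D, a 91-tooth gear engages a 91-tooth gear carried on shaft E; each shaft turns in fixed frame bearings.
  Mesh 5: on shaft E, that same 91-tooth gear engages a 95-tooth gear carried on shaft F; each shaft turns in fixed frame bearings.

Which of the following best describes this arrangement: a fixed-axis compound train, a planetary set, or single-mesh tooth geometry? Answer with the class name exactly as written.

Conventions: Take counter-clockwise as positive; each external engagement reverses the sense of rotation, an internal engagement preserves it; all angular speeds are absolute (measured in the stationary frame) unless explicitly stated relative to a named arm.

5-mesh fixed-axis compound train (all bearings frame-fixed)
classification: fixed-axis compound train

fixed-axis compound train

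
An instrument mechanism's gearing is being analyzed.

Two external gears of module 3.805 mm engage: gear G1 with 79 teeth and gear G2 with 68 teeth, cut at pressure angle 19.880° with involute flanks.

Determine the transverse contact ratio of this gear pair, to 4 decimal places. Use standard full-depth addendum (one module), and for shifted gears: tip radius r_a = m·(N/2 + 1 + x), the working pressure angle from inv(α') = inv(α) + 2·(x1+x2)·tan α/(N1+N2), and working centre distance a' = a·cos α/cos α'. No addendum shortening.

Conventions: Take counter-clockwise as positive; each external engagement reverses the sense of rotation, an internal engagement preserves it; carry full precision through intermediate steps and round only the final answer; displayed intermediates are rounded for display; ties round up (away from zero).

1.8211

recognized (one external pair, fixed centres): single-mesh tooth geometry, m = 3.805, N1 = 79, N2 = 68
base radii: r_b1 = 141.340804, r_b2 = 121.660439
tip radii: r_a1 = 154.102500, r_a2 = 133.175000
no profile shift: α' = α, a' = a
action lengths: √(r_a1²−r_b1²) = 61.403239, √(r_a2²−r_b2²) = 54.169348
base pitch p_b = π·m·cos α = 11.241398
CR = (61.403239 + 54.169348 − 279.667500·sin 19.88000°)/11.241398 = 1.821062
contact ratio ≈ 1.8211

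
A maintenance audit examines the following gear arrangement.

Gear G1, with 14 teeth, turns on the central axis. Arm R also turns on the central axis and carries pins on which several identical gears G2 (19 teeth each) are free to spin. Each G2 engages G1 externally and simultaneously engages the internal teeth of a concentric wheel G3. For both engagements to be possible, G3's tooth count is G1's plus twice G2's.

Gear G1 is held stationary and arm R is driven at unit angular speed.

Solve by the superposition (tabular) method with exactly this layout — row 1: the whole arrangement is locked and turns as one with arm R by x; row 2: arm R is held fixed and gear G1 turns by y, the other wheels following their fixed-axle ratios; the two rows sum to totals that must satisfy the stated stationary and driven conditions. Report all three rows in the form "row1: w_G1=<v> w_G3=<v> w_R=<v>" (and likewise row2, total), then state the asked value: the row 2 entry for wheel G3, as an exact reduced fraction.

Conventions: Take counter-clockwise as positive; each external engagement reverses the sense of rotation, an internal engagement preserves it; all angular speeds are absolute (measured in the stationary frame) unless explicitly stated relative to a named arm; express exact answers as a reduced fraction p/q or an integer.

planetary set (14T centre, 19T on arm, 52T internal) — Willis relation
superposition row 1 [locked train]: every member turns x
row 2 — arm fixed, fixed-axis ratios: sun y, ring −(14/52)·y, arm 0
boundary: total ω_sun = x + y = 0 and total ω_arm = x = 1  ⇒  y = -1, x = 1
row 2 ring = −(14/52)·(-1) = 7/26
totals (row 1 + row 2): sun 1 + (-1) = 0, ring 1 + 7/26 = 33/26, arm 1 + 0 = 1
asked cell (row2, ring) = 7/26

row1: w_G1=1 w_G3=1 w_R=1
row2: w_G1=-1 w_G3=7/26 w_R=0
total: w_G1=0 w_G3=33/26 w_R=1
asked value: 7/26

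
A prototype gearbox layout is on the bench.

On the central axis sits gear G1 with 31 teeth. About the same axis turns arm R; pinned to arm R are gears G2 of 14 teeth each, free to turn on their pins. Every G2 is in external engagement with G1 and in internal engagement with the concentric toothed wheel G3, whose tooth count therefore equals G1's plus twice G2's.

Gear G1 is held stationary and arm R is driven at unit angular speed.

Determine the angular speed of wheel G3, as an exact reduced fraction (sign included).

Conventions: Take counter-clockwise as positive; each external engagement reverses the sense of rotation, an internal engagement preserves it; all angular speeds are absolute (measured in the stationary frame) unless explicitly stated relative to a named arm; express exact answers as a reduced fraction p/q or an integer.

recognized (axles ride arm R): planetary set, 31/14/59 teeth
ring teeth: 31 + 2·14 = 59
31(ω_sun−ω_arm) = −59(ω_ring−ω_arm),  ω_sun = 0, ω_arm = 1
ω_ring = 1 − (31/59)(0−1) = 90/59
exact speed ratio = 90/59

90/59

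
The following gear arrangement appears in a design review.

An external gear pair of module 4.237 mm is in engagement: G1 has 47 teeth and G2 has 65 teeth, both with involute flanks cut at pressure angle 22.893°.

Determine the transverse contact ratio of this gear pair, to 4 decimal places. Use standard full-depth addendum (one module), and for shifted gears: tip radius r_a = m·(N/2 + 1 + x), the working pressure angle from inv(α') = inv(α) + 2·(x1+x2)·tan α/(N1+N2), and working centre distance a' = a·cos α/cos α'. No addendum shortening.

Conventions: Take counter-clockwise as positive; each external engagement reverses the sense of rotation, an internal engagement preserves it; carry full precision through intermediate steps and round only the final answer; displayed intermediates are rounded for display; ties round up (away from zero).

topology: single-mesh involute geometry — m = 4.237, 47T/65T pair
base radii: r_b1 = 91.726703, r_b2 = 126.856079
tip radii: r_a1 = 103.806500, r_a2 = 141.939500
no profile shift: α' = α, a' = a
action lengths: √(r_a1²−r_b1²) = 48.600426, √(r_a2²−r_b2²) = 63.673832
base pitch p_b = π·m·cos α = 12.262465
CR = (48.600426 + 63.673832 − 237.272000·sin 22.89300°)/12.262465 = 1.628771
contact ratio ≈ 1.6288

1.6288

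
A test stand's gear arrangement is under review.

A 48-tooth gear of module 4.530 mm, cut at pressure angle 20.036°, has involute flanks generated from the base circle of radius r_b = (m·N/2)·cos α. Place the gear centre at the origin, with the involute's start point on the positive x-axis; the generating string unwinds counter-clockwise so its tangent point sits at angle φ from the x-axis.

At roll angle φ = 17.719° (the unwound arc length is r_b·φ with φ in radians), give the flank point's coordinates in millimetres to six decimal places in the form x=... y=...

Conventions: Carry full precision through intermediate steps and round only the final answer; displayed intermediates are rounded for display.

topology: single-mesh involute geometry — m = 4.530, N = 48
pitch radius r_p = m·N/2 = 4.530·48/2 = 108.720000
base radius r_b = r_p·cos α = 108.720000·cos 20.036° = 102.139998
roll angle φ = 17.719° = 0.30925489 rad
x = r_b·(cos φ + φ·sin φ) = 106.908098
y = r_b·(sin φ − φ·cos φ) = 0.997390

x=106.908098 y=0.997390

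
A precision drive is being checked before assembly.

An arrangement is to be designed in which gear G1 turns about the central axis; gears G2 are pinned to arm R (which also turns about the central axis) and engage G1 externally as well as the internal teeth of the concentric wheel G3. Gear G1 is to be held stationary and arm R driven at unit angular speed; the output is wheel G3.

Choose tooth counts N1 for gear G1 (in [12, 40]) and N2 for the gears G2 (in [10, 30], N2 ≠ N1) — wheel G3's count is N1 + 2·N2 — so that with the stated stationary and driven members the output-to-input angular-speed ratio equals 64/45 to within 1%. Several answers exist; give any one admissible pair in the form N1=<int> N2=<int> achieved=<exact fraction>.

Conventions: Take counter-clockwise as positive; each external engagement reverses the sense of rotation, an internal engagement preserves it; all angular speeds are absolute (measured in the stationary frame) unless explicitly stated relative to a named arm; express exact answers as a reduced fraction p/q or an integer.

N1=19 N2=13 achieved=64/45

topology: planetary set — design target 64/45, arm = carrier (Willis)
Willis with ω_sun = 0: ω_ring/ω_arm = (N1+N3)/N3; set equal to 64/45  ⇒  N3/N1 = 1/(64/45 − 1) = 45/19
N3 = N1 + 2·N2  ⇒  N2/N1 = (N3/N1 − 1)/2 = (45/19 − 1)/2 = 13/19
smallest multiple with N1 ≥ 12 and N2 ≥ 10: k = 1  ⇒  N1 = 1·19 = 19, N2 = 1·13 = 13 (N1 ≤ 40, N2 ≤ 30, N2 ≠ N1 ✓), N3 = 19 + 2·13 = 45
check: (N1+N3)/N3 with N1 = 19, N3 = 45 gives 64/45; |achieved − target| = 0 ≤ 16/1125 ✓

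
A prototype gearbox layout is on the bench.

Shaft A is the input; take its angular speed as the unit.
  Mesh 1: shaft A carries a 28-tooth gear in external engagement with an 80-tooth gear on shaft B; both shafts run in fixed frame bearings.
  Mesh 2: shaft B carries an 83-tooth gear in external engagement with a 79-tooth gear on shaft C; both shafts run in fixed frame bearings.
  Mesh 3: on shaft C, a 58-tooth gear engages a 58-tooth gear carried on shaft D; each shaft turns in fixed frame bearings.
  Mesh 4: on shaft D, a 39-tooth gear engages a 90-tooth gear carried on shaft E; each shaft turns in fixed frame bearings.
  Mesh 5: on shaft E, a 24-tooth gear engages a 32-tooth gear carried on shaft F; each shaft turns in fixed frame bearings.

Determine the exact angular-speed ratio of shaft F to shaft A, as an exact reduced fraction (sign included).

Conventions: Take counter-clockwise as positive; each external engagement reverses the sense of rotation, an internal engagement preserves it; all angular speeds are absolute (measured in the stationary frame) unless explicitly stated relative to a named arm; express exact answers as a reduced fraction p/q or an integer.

-7553/63200

class = fixed-axis compound train [5 meshes; 5 ratios multiply, 5 sense flips]
mesh 1 [28T→80T]: running ratio 7/20, sense −
mesh 2 [83T→79T]: running ratio 581/1580, sense +
mesh 3 [58T→58T]: running ratio 581/1580, sense −
mesh 4 [39T→90T]: running ratio 7553/47400, sense +
mesh 5 [24T→32T]: running ratio 7553/63200, sense −
ω_out/ω_in = -7553/63200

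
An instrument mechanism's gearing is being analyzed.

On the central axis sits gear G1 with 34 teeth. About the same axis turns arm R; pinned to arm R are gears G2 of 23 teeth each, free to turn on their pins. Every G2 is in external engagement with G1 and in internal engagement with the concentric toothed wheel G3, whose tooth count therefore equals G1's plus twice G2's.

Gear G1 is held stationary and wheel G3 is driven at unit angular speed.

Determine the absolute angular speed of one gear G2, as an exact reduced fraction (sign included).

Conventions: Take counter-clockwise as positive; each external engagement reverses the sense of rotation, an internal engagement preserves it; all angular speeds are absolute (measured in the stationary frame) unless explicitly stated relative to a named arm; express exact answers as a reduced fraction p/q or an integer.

topology: planetary set — G1 34T / G2 23T / G3 80T, arm = carrier (Willis)
ring teeth: 34 + 2·23 = 80
34(ω_sun−ω_arm) = −80(ω_ring−ω_arm),  ω_sun = 0, ω_ring = 1
34(0−ω_arm) = −80(1−ω_arm)  ⇒  114·ω_arm = 80  ⇒  ω_arm = 40/57
sun–planet mesh: 34·(0−40/57) = −23·(ω_p−ω_arm)  ⇒  ω_p−ω_arm = 1360/1311
ω_p = 40/57 + 1360/1311 = 40/23
exact speed ratio = 40/23

40/23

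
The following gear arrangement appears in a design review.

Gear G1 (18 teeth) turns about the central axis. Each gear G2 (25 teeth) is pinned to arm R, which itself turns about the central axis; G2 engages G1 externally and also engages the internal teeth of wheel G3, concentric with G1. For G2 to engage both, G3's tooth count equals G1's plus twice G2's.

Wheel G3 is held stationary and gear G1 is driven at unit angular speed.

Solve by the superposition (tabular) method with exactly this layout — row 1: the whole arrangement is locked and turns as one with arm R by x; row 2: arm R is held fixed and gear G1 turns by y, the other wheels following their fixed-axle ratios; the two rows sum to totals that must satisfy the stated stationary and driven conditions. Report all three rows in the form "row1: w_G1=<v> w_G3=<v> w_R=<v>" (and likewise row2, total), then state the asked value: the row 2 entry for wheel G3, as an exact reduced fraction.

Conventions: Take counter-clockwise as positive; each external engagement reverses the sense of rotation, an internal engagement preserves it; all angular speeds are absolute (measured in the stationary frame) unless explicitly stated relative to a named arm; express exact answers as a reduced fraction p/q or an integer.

topology: planetary set — G1 18T / G2 25T / G3 68T, arm = carrier (Willis)
row 1: whole set turns with the arm by x
superposition row 2 [arm held]: sun y, ring −(18/68)·y, arm 0
boundary: total ω_ring = x − (18/68)·y = 0 and total ω_sun = x + y = 1  ⇒  y = 34/43, x = 9/43
row 2 ring = −(18/68)·34/43 = -9/43
totals (row 1 + row 2): sun 9/43 + 34/43 = 1, ring 9/43 + (-9/43) = 0, arm 9/43 + 0 = 9/43
asked cell (row2, ring) = -9/43

row1: w_G1=9/43 w_G3=9/43 w_R=9/43
row2: w_G1=34/43 w_G3=-9/43 w_R=0
total: w_G1=1 w_G3=0 w_R=9/43
asked value: -9/43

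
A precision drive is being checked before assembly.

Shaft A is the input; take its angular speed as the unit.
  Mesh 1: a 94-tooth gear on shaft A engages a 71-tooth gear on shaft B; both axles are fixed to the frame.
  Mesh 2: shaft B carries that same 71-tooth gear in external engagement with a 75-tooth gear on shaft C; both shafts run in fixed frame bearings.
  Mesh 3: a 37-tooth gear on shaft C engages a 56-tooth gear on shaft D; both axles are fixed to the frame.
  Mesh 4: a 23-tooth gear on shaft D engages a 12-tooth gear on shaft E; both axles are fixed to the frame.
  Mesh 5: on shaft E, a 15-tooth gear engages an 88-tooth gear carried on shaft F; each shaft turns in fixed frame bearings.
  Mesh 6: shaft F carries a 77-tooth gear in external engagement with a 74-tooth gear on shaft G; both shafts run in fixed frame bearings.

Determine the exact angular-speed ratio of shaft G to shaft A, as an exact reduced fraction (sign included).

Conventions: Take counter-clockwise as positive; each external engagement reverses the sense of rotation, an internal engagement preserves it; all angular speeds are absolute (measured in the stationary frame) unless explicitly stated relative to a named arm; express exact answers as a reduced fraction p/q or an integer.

class = fixed-axis compound train [6 meshes; 6 ratios multiply, 6 sense flips]
mesh 1 [94T→71T]: running ratio 94/71, sense −
mesh 2 [71T→75T]: running ratio 94/75, sense +
mesh 3 [37T→56T]: running ratio 1739/2100, sense −
mesh 4 [23T→12T]: running ratio 39997/25200, sense +
mesh 5 [15T→88T]: running ratio 39997/147840, sense −
mesh 6 [77T→74T]: running ratio 1081/3840, sense +
ω_out/ω_in = 1081/3840

1081/3840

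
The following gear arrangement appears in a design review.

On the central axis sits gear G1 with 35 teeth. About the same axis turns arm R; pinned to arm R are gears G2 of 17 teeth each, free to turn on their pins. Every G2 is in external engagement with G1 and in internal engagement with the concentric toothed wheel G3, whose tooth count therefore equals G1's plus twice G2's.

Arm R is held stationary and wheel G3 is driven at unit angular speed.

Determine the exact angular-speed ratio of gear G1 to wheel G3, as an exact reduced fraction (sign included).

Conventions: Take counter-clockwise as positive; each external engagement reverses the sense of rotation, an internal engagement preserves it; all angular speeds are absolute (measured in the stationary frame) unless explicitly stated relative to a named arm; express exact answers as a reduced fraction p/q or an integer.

-69/35

class = planetary set [G3 = 35+2·17 = 69; Willis about the carrier]
ring teeth: 35 + 2·17 = 69
35(ω_sun−ω_arm) = −69(ω_ring−ω_arm),  ω_arm = 0, ω_ring = 1
ω_sun = 0 − (69/35)(1−0) = -69/35
ω_out/ω_in = -69/35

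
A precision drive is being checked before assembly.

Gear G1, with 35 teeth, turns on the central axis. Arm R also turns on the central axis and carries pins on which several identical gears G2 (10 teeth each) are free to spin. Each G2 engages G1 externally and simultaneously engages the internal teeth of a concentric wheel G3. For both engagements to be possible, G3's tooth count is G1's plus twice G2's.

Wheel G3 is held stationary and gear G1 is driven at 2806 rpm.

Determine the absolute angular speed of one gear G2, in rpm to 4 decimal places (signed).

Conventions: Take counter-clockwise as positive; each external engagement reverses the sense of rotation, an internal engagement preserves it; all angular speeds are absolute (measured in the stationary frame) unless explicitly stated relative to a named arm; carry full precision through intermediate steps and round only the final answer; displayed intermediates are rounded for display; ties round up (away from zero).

recognized (axles ride arm R): planetary set, 35/10/55 teeth
normalise by the input: solve with ω_sun = 1, then scale by 2806 rpm
ring teeth: 35 + 2·10 = 55
35(ω_sun−ω_arm) = −55(ω_ring−ω_arm),  ω_ring = 0, ω_sun = 1
35(1−ω_arm) = −55(0−ω_arm)  ⇒  90·ω_arm = 35  ⇒  ω_arm = 7/18
sun–planet mesh: 35·(1−7/18) = −10·(ω_p−ω_arm)  ⇒  ω_p−ω_arm = -77/36
ω_p = 7/18 − 77/36 = -7/4
scale: ω_p = -7/4 × 2806 rpm = -4910.5000 rpm

-4910.5000 rpm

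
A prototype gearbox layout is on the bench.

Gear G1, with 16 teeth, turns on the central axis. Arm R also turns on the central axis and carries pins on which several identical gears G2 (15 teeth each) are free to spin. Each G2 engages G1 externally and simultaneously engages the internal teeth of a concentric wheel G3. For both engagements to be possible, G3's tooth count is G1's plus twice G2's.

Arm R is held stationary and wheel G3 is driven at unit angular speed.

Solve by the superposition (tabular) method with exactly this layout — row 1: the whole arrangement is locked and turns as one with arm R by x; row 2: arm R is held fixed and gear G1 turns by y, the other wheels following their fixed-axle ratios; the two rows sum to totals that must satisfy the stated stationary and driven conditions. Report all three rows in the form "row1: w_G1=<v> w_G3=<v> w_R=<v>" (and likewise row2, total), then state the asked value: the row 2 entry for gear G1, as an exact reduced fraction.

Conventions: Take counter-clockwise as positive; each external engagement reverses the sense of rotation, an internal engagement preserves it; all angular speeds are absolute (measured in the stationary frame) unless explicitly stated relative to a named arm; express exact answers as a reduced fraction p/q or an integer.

row1: w_G1=0 w_G3=0 w_R=0
row2: w_G1=-23/8 w_G3=1 w_R=0
total: w_G1=-23/8 w_G3=1 w_R=0
asked value: -23/8

class = planetary set [G3 = 16+2·15 = 46; Willis about the carrier]
row 1: whole set turns with the arm by x
superposition row 2 [arm held]: sun y, ring −(16/46)·y, arm 0
boundary: total ω_arm = x = 0 and total ω_ring = x − (16/46)·y = 1  ⇒  y = -23/8, x = 0
row 2 ring = −(16/46)·(-23/8) = 1
totals (row 1 + row 2): sun 0 + (-23/8) = -23/8, ring 0 + 1 = 1, arm 0 + 0 = 0
asked cell (row2, sun) = -23/8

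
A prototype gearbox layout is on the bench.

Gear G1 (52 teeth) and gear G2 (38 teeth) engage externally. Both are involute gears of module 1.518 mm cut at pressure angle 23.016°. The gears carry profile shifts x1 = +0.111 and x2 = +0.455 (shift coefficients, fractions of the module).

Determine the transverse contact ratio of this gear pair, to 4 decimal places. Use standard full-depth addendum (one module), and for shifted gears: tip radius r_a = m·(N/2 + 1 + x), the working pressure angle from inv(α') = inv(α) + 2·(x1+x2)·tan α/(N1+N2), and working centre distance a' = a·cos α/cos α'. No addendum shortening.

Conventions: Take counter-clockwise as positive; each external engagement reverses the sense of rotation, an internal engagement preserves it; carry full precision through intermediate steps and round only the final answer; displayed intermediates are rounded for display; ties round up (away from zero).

class = single-mesh tooth geometry [involute pair 52T × 38T, m = 1.518]
base radii: r_b1 = 36.326178, r_b2 = 26.546053
tip radii: r_a1 = 41.154498, r_a2 = 31.050690
inv(α') = inv(23.016°) + 2·(+0.111+0.455)·tan α/(52+38) = 0.02844254  ⇒  α' = 24.58846°
a' = a·cos α / cos α' = 68.3100·cos 23.016°/cos 24.58846° = 69.142033
action lengths: √(r_a1²−r_b1²) = 19.341704, √(r_a2²−r_b2²) = 16.107527
base pitch p_b = π·m·cos α = 4.389310
CR = (19.341704 + 16.107527 − 69.142033·sin 24.58846°)/4.389310 = 1.521742
contact ratio ≈ 1.5217

1.5217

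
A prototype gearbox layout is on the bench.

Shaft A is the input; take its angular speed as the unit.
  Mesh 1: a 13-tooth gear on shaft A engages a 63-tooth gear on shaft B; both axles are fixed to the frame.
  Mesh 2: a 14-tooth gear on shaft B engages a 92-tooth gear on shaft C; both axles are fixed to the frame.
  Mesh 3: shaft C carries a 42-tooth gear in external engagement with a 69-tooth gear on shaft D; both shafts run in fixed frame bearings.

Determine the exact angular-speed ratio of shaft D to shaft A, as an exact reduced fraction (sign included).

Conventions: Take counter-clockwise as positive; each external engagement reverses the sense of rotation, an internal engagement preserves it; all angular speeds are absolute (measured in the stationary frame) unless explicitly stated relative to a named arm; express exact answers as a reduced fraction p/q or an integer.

class = fixed-axis compound train [3 meshes; 3 ratios multiply, 3 sense flips]
mesh 1 [13T→63T]: running ratio 13/63, sense −
mesh 2 [14T→92T]: running ratio 13/414, sense +
mesh 3 [42T→69T]: running ratio 91/4761, sense −
ω_out/ω_in = -91/4761

-91/4761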